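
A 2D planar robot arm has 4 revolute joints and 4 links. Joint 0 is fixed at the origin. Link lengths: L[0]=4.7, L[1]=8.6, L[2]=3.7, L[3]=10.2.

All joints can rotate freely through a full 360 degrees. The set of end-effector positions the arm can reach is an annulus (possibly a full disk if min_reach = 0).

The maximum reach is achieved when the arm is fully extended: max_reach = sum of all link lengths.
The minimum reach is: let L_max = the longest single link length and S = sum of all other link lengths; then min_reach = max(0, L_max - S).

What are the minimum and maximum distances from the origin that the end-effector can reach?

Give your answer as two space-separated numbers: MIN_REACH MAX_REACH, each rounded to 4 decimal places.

Link lengths: [4.7, 8.6, 3.7, 10.2]
max_reach = 4.7 + 8.6 + 3.7 + 10.2 = 27.2
L_max = max([4.7, 8.6, 3.7, 10.2]) = 10.2
S (sum of others) = 27.2 - 10.2 = 17
min_reach = max(0, 10.2 - 17) = max(0, -6.8) = 0

Answer: 0.0000 27.2000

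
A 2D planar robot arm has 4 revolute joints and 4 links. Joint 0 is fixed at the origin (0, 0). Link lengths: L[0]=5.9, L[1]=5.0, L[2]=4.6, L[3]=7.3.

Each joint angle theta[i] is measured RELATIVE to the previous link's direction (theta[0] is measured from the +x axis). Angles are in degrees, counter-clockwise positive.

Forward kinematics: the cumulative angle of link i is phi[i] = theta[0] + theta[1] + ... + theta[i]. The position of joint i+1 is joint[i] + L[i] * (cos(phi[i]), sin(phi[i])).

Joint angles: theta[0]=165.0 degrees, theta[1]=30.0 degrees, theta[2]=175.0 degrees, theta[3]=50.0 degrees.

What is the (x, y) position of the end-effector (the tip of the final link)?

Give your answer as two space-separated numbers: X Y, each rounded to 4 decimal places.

Answer: -2.3485 7.3537

Derivation:
joint[0] = (0.0000, 0.0000)  (base)
link 0: phi[0] = 165 = 165 deg
  cos(165 deg) = -0.9659, sin(165 deg) = 0.2588
  joint[1] = (0.0000, 0.0000) + 5.9 * (-0.9659, 0.2588) = (0.0000 + -5.6990, 0.0000 + 1.5270) = (-5.6990, 1.5270)
link 1: phi[1] = 165 + 30 = 195 deg
  cos(195 deg) = -0.9659, sin(195 deg) = -0.2588
  joint[2] = (-5.6990, 1.5270) + 5 * (-0.9659, -0.2588) = (-5.6990 + -4.8296, 1.5270 + -1.2941) = (-10.5286, 0.2329)
link 2: phi[2] = 165 + 30 + 175 = 370 deg
  cos(370 deg) = 0.9848, sin(370 deg) = 0.1736
  joint[3] = (-10.5286, 0.2329) + 4.6 * (0.9848, 0.1736) = (-10.5286 + 4.5301, 0.2329 + 0.7988) = (-5.9985, 1.0317)
link 3: phi[3] = 165 + 30 + 175 + 50 = 420 deg
  cos(420 deg) = 0.5000, sin(420 deg) = 0.8660
  joint[4] = (-5.9985, 1.0317) + 7.3 * (0.5000, 0.8660) = (-5.9985 + 3.6500, 1.0317 + 6.3220) = (-2.3485, 7.3537)
End effector: (-2.3485, 7.3537)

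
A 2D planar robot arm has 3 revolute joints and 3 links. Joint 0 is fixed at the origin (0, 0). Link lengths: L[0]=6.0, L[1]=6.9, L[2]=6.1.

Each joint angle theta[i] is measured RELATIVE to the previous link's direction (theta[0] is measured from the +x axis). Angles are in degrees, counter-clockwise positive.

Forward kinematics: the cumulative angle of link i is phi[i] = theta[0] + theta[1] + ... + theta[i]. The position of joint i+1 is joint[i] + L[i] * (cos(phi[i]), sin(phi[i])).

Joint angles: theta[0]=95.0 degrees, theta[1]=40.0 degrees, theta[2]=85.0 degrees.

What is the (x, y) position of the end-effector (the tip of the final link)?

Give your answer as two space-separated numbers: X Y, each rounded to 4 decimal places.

Answer: -10.0748 6.9352

Derivation:
joint[0] = (0.0000, 0.0000)  (base)
link 0: phi[0] = 95 = 95 deg
  cos(95 deg) = -0.0872, sin(95 deg) = 0.9962
  joint[1] = (0.0000, 0.0000) + 6 * (-0.0872, 0.9962) = (0.0000 + -0.5229, 0.0000 + 5.9772) = (-0.5229, 5.9772)
link 1: phi[1] = 95 + 40 = 135 deg
  cos(135 deg) = -0.7071, sin(135 deg) = 0.7071
  joint[2] = (-0.5229, 5.9772) + 6.9 * (-0.7071, 0.7071) = (-0.5229 + -4.8790, 5.9772 + 4.8790) = (-5.4020, 10.8562)
link 2: phi[2] = 95 + 40 + 85 = 220 deg
  cos(220 deg) = -0.7660, sin(220 deg) = -0.6428
  joint[3] = (-5.4020, 10.8562) + 6.1 * (-0.7660, -0.6428) = (-5.4020 + -4.6729, 10.8562 + -3.9210) = (-10.0748, 6.9352)
End effector: (-10.0748, 6.9352)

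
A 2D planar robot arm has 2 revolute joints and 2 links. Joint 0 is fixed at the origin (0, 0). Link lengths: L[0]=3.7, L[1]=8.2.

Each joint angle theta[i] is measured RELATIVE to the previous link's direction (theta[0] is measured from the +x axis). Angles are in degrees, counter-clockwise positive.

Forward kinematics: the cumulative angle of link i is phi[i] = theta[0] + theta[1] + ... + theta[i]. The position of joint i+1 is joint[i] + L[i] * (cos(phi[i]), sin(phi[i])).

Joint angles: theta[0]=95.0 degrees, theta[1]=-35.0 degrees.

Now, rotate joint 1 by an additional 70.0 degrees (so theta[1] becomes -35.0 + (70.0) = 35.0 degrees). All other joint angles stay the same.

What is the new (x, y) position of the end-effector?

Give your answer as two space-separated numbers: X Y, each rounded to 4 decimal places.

Answer: -5.5933 9.9675

Derivation:
joint[0] = (0.0000, 0.0000)  (base)
link 0: phi[0] = 95 = 95 deg
  cos(95 deg) = -0.0872, sin(95 deg) = 0.9962
  joint[1] = (0.0000, 0.0000) + 3.7 * (-0.0872, 0.9962) = (0.0000 + -0.3225, 0.0000 + 3.6859) = (-0.3225, 3.6859)
link 1: phi[1] = 95 + 35 = 130 deg
  cos(130 deg) = -0.6428, sin(130 deg) = 0.7660
  joint[2] = (-0.3225, 3.6859) + 8.2 * (-0.6428, 0.7660) = (-0.3225 + -5.2709, 3.6859 + 6.2816) = (-5.5933, 9.9675)
End effector: (-5.5933, 9.9675)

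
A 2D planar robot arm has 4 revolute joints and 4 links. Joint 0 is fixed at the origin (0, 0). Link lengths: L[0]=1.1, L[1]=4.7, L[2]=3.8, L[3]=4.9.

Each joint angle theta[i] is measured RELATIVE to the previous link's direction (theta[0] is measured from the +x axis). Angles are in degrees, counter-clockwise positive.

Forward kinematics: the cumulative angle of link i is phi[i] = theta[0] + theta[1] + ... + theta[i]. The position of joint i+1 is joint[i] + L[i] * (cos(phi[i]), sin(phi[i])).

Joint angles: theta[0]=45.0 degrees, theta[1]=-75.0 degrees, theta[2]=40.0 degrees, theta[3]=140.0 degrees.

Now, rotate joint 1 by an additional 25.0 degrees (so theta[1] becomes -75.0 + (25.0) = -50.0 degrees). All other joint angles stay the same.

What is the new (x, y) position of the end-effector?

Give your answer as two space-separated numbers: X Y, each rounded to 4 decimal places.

joint[0] = (0.0000, 0.0000)  (base)
link 0: phi[0] = 45 = 45 deg
  cos(45 deg) = 0.7071, sin(45 deg) = 0.7071
  joint[1] = (0.0000, 0.0000) + 1.1 * (0.7071, 0.7071) = (0.0000 + 0.7778, 0.0000 + 0.7778) = (0.7778, 0.7778)
link 1: phi[1] = 45 + -50 = -5 deg
  cos(-5 deg) = 0.9962, sin(-5 deg) = -0.0872
  joint[2] = (0.7778, 0.7778) + 4.7 * (0.9962, -0.0872) = (0.7778 + 4.6821, 0.7778 + -0.4096) = (5.4599, 0.3682)
link 2: phi[2] = 45 + -50 + 40 = 35 deg
  cos(35 deg) = 0.8192, sin(35 deg) = 0.5736
  joint[3] = (5.4599, 0.3682) + 3.8 * (0.8192, 0.5736) = (5.4599 + 3.1128, 0.3682 + 2.1796) = (8.5727, 2.5478)
link 3: phi[3] = 45 + -50 + 40 + 140 = 175 deg
  cos(175 deg) = -0.9962, sin(175 deg) = 0.0872
  joint[4] = (8.5727, 2.5478) + 4.9 * (-0.9962, 0.0872) = (8.5727 + -4.8814, 2.5478 + 0.4271) = (3.6914, 2.9748)
End effector: (3.6914, 2.9748)

Answer: 3.6914 2.9748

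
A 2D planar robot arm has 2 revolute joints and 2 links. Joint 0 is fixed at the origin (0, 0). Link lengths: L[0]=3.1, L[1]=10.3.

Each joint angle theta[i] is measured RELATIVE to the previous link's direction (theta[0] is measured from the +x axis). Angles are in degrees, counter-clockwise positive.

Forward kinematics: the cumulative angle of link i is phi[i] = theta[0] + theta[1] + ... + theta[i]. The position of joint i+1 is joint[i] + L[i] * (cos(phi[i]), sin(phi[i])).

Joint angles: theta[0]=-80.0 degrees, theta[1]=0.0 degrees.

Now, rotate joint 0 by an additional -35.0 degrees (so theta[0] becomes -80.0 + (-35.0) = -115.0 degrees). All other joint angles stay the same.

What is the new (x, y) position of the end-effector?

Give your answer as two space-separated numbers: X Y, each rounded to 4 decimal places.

joint[0] = (0.0000, 0.0000)  (base)
link 0: phi[0] = -115 = -115 deg
  cos(-115 deg) = -0.4226, sin(-115 deg) = -0.9063
  joint[1] = (0.0000, 0.0000) + 3.1 * (-0.4226, -0.9063) = (0.0000 + -1.3101, 0.0000 + -2.8096) = (-1.3101, -2.8096)
link 1: phi[1] = -115 + 0 = -115 deg
  cos(-115 deg) = -0.4226, sin(-115 deg) = -0.9063
  joint[2] = (-1.3101, -2.8096) + 10.3 * (-0.4226, -0.9063) = (-1.3101 + -4.3530, -2.8096 + -9.3350) = (-5.6631, -12.1445)
End effector: (-5.6631, -12.1445)

Answer: -5.6631 -12.1445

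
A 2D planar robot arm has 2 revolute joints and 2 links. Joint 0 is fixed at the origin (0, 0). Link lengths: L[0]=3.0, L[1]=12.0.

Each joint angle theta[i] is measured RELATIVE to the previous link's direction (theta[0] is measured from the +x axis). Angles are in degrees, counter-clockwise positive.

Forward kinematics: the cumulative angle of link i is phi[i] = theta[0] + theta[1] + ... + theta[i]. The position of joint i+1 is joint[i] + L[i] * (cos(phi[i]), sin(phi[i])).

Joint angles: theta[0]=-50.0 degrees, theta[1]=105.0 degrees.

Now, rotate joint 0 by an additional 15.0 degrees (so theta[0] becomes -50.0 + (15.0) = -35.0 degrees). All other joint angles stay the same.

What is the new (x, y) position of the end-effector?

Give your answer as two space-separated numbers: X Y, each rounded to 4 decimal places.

joint[0] = (0.0000, 0.0000)  (base)
link 0: phi[0] = -35 = -35 deg
  cos(-35 deg) = 0.8192, sin(-35 deg) = -0.5736
  joint[1] = (0.0000, 0.0000) + 3 * (0.8192, -0.5736) = (0.0000 + 2.4575, 0.0000 + -1.7207) = (2.4575, -1.7207)
link 1: phi[1] = -35 + 105 = 70 deg
  cos(70 deg) = 0.3420, sin(70 deg) = 0.9397
  joint[2] = (2.4575, -1.7207) + 12 * (0.3420, 0.9397) = (2.4575 + 4.1042, -1.7207 + 11.2763) = (6.5617, 9.5556)
End effector: (6.5617, 9.5556)

Answer: 6.5617 9.5556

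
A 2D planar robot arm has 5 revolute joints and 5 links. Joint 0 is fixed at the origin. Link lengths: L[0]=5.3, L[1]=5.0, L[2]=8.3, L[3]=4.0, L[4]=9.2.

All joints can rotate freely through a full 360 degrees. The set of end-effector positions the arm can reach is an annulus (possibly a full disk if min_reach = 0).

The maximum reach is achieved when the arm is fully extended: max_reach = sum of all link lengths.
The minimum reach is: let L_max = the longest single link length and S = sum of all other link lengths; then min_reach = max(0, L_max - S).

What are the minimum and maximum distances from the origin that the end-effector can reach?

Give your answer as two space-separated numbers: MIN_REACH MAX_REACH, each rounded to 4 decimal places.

Answer: 0.0000 31.8000

Derivation:
Link lengths: [5.3, 5.0, 8.3, 4.0, 9.2]
max_reach = 5.3 + 5 + 8.3 + 4 + 9.2 = 31.8
L_max = max([5.3, 5.0, 8.3, 4.0, 9.2]) = 9.2
S (sum of others) = 31.8 - 9.2 = 22.6
min_reach = max(0, 9.2 - 22.6) = max(0, -13.4) = 0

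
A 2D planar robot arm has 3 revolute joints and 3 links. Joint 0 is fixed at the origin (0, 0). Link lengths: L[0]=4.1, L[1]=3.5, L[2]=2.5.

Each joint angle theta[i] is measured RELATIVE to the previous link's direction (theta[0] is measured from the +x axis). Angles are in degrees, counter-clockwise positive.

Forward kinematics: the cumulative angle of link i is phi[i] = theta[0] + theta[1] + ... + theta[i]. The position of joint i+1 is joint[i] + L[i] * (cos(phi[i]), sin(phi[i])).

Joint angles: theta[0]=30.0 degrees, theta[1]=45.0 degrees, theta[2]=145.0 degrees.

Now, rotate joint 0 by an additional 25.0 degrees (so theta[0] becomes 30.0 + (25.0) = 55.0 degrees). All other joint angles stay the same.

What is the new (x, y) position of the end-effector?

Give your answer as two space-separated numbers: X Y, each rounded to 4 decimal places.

Answer: 0.6873 4.5396

Derivation:
joint[0] = (0.0000, 0.0000)  (base)
link 0: phi[0] = 55 = 55 deg
  cos(55 deg) = 0.5736, sin(55 deg) = 0.8192
  joint[1] = (0.0000, 0.0000) + 4.1 * (0.5736, 0.8192) = (0.0000 + 2.3517, 0.0000 + 3.3585) = (2.3517, 3.3585)
link 1: phi[1] = 55 + 45 = 100 deg
  cos(100 deg) = -0.1736, sin(100 deg) = 0.9848
  joint[2] = (2.3517, 3.3585) + 3.5 * (-0.1736, 0.9848) = (2.3517 + -0.6078, 3.3585 + 3.4468) = (1.7439, 6.8054)
link 2: phi[2] = 55 + 45 + 145 = 245 deg
  cos(245 deg) = -0.4226, sin(245 deg) = -0.9063
  joint[3] = (1.7439, 6.8054) + 2.5 * (-0.4226, -0.9063) = (1.7439 + -1.0565, 6.8054 + -2.2658) = (0.6873, 4.5396)
End effector: (0.6873, 4.5396)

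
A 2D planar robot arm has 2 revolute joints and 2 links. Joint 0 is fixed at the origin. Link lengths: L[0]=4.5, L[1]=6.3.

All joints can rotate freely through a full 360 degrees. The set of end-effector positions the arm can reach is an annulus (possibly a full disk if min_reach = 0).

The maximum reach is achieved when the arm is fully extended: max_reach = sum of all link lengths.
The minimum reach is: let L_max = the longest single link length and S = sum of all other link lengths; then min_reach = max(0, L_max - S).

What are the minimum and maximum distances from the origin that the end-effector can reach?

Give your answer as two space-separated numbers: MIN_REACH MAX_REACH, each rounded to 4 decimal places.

Link lengths: [4.5, 6.3]
max_reach = 4.5 + 6.3 = 10.8
L_max = max([4.5, 6.3]) = 6.3
S (sum of others) = 10.8 - 6.3 = 4.5
min_reach = max(0, 6.3 - 4.5) = max(0, 1.8) = 1.8

Answer: 1.8000 10.8000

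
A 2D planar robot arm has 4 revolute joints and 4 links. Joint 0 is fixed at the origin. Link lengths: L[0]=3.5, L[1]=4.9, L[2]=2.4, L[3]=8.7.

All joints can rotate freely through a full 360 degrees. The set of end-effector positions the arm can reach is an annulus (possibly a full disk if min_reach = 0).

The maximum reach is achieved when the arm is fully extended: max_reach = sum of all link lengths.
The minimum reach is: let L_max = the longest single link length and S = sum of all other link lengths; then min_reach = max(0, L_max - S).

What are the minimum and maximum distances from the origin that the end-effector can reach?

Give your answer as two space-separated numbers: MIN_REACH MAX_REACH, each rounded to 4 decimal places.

Link lengths: [3.5, 4.9, 2.4, 8.7]
max_reach = 3.5 + 4.9 + 2.4 + 8.7 = 19.5
L_max = max([3.5, 4.9, 2.4, 8.7]) = 8.7
S (sum of others) = 19.5 - 8.7 = 10.8
min_reach = max(0, 8.7 - 10.8) = max(0, -2.1) = 0

Answer: 0.0000 19.5000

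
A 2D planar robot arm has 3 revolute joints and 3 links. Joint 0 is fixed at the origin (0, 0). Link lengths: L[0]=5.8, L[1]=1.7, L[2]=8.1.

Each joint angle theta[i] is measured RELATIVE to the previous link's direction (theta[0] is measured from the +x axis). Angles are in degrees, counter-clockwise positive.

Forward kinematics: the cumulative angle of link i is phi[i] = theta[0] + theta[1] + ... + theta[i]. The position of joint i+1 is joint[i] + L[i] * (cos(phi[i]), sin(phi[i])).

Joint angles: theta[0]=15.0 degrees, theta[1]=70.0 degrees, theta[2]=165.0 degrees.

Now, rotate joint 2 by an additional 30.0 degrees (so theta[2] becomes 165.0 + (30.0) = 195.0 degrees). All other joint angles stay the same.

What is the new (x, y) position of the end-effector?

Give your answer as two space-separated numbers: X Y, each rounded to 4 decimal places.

joint[0] = (0.0000, 0.0000)  (base)
link 0: phi[0] = 15 = 15 deg
  cos(15 deg) = 0.9659, sin(15 deg) = 0.2588
  joint[1] = (0.0000, 0.0000) + 5.8 * (0.9659, 0.2588) = (0.0000 + 5.6024, 0.0000 + 1.5012) = (5.6024, 1.5012)
link 1: phi[1] = 15 + 70 = 85 deg
  cos(85 deg) = 0.0872, sin(85 deg) = 0.9962
  joint[2] = (5.6024, 1.5012) + 1.7 * (0.0872, 0.9962) = (5.6024 + 0.1482, 1.5012 + 1.6935) = (5.7505, 3.1947)
link 2: phi[2] = 15 + 70 + 195 = 280 deg
  cos(280 deg) = 0.1736, sin(280 deg) = -0.9848
  joint[3] = (5.7505, 3.1947) + 8.1 * (0.1736, -0.9848) = (5.7505 + 1.4066, 3.1947 + -7.9769) = (7.1571, -4.7823)
End effector: (7.1571, -4.7823)

Answer: 7.1571 -4.7823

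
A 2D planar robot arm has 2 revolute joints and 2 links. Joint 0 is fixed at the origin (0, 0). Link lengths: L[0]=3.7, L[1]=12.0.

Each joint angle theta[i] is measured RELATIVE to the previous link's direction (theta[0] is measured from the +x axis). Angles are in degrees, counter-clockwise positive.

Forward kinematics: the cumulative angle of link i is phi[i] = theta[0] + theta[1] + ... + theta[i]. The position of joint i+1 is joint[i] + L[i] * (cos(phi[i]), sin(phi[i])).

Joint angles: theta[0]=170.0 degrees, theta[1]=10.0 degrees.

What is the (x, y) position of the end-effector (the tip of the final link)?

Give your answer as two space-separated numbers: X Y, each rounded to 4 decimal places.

Answer: -15.6438 0.6425

Derivation:
joint[0] = (0.0000, 0.0000)  (base)
link 0: phi[0] = 170 = 170 deg
  cos(170 deg) = -0.9848, sin(170 deg) = 0.1736
  joint[1] = (0.0000, 0.0000) + 3.7 * (-0.9848, 0.1736) = (0.0000 + -3.6438, 0.0000 + 0.6425) = (-3.6438, 0.6425)
link 1: phi[1] = 170 + 10 = 180 deg
  cos(180 deg) = -1.0000, sin(180 deg) = 0.0000
  joint[2] = (-3.6438, 0.6425) + 12 * (-1.0000, 0.0000) = (-3.6438 + -12.0000, 0.6425 + 0.0000) = (-15.6438, 0.6425)
End effector: (-15.6438, 0.6425)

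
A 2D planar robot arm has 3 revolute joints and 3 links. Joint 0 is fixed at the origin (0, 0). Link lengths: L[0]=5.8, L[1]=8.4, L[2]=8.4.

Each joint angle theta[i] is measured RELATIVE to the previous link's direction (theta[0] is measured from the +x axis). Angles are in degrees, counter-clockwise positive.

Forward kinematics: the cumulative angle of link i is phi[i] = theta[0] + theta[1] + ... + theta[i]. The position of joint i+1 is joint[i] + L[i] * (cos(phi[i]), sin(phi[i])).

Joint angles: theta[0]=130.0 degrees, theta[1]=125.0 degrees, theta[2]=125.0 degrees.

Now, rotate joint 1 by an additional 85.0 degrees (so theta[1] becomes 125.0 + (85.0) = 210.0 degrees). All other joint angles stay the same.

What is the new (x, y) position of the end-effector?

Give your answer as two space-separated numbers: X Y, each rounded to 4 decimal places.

joint[0] = (0.0000, 0.0000)  (base)
link 0: phi[0] = 130 = 130 deg
  cos(130 deg) = -0.6428, sin(130 deg) = 0.7660
  joint[1] = (0.0000, 0.0000) + 5.8 * (-0.6428, 0.7660) = (0.0000 + -3.7282, 0.0000 + 4.4431) = (-3.7282, 4.4431)
link 1: phi[1] = 130 + 210 = 340 deg
  cos(340 deg) = 0.9397, sin(340 deg) = -0.3420
  joint[2] = (-3.7282, 4.4431) + 8.4 * (0.9397, -0.3420) = (-3.7282 + 7.8934, 4.4431 + -2.8730) = (4.1652, 1.5701)
link 2: phi[2] = 130 + 210 + 125 = 465 deg
  cos(465 deg) = -0.2588, sin(465 deg) = 0.9659
  joint[3] = (4.1652, 1.5701) + 8.4 * (-0.2588, 0.9659) = (4.1652 + -2.1741, 1.5701 + 8.1138) = (1.9912, 9.6839)
End effector: (1.9912, 9.6839)

Answer: 1.9912 9.6839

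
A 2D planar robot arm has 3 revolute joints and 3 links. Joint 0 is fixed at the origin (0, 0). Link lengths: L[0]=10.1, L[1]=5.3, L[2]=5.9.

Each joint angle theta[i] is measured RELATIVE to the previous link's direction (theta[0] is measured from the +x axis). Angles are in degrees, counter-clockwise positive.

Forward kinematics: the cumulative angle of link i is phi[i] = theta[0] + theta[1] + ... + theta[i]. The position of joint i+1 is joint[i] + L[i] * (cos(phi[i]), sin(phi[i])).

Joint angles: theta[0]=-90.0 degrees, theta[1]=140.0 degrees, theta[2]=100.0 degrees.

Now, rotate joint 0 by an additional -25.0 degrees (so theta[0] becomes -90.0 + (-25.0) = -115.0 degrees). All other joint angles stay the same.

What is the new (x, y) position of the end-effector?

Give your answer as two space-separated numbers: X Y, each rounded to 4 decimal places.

joint[0] = (0.0000, 0.0000)  (base)
link 0: phi[0] = -115 = -115 deg
  cos(-115 deg) = -0.4226, sin(-115 deg) = -0.9063
  joint[1] = (0.0000, 0.0000) + 10.1 * (-0.4226, -0.9063) = (0.0000 + -4.2684, 0.0000 + -9.1537) = (-4.2684, -9.1537)
link 1: phi[1] = -115 + 140 = 25 deg
  cos(25 deg) = 0.9063, sin(25 deg) = 0.4226
  joint[2] = (-4.2684, -9.1537) + 5.3 * (0.9063, 0.4226) = (-4.2684 + 4.8034, -9.1537 + 2.2399) = (0.5350, -6.9138)
link 2: phi[2] = -115 + 140 + 100 = 125 deg
  cos(125 deg) = -0.5736, sin(125 deg) = 0.8192
  joint[3] = (0.5350, -6.9138) + 5.9 * (-0.5736, 0.8192) = (0.5350 + -3.3841, -6.9138 + 4.8330) = (-2.8491, -2.0808)
End effector: (-2.8491, -2.0808)

Answer: -2.8491 -2.0808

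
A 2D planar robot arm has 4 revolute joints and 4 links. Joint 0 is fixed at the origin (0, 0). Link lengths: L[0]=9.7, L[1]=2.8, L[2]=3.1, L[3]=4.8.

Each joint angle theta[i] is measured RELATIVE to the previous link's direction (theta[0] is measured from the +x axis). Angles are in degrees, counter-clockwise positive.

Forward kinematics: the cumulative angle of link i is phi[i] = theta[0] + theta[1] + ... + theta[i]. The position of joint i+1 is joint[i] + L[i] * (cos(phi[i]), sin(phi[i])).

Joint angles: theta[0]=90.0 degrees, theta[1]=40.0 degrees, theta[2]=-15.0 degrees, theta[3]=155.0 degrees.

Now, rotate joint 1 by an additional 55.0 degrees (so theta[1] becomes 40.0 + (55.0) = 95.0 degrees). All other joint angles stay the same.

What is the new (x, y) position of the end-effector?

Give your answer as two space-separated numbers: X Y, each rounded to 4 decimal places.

Answer: -1.9103 7.2411

Derivation:
joint[0] = (0.0000, 0.0000)  (base)
link 0: phi[0] = 90 = 90 deg
  cos(90 deg) = 0.0000, sin(90 deg) = 1.0000
  joint[1] = (0.0000, 0.0000) + 9.7 * (0.0000, 1.0000) = (0.0000 + 0.0000, 0.0000 + 9.7000) = (0.0000, 9.7000)
link 1: phi[1] = 90 + 95 = 185 deg
  cos(185 deg) = -0.9962, sin(185 deg) = -0.0872
  joint[2] = (0.0000, 9.7000) + 2.8 * (-0.9962, -0.0872) = (0.0000 + -2.7893, 9.7000 + -0.2440) = (-2.7893, 9.4560)
link 2: phi[2] = 90 + 95 + -15 = 170 deg
  cos(170 deg) = -0.9848, sin(170 deg) = 0.1736
  joint[3] = (-2.7893, 9.4560) + 3.1 * (-0.9848, 0.1736) = (-2.7893 + -3.0529, 9.4560 + 0.5383) = (-5.8422, 9.9943)
link 3: phi[3] = 90 + 95 + -15 + 155 = 325 deg
  cos(325 deg) = 0.8192, sin(325 deg) = -0.5736
  joint[4] = (-5.8422, 9.9943) + 4.8 * (0.8192, -0.5736) = (-5.8422 + 3.9319, 9.9943 + -2.7532) = (-1.9103, 7.2411)
End effector: (-1.9103, 7.2411)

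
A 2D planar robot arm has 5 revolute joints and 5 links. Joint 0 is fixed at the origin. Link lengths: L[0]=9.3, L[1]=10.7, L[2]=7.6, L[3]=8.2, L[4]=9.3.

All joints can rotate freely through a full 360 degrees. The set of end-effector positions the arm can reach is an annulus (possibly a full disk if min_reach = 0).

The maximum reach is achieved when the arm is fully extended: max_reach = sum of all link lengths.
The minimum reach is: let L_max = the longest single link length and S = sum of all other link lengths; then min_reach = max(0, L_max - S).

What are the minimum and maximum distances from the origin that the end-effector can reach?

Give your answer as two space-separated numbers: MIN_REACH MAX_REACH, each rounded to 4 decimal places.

Link lengths: [9.3, 10.7, 7.6, 8.2, 9.3]
max_reach = 9.3 + 10.7 + 7.6 + 8.2 + 9.3 = 45.1
L_max = max([9.3, 10.7, 7.6, 8.2, 9.3]) = 10.7
S (sum of others) = 45.1 - 10.7 = 34.4
min_reach = max(0, 10.7 - 34.4) = max(0, -23.7) = 0

Answer: 0.0000 45.1000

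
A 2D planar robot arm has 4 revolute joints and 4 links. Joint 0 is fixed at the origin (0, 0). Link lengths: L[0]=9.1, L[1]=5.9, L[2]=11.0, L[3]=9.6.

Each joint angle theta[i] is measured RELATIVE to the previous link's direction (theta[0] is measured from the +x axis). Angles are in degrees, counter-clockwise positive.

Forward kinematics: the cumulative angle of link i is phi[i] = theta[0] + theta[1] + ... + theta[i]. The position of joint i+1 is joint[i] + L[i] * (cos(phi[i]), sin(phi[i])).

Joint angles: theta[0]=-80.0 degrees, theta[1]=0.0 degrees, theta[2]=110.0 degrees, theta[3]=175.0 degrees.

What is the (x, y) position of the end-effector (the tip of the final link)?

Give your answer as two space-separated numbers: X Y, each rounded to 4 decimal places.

joint[0] = (0.0000, 0.0000)  (base)
link 0: phi[0] = -80 = -80 deg
  cos(-80 deg) = 0.1736, sin(-80 deg) = -0.9848
  joint[1] = (0.0000, 0.0000) + 9.1 * (0.1736, -0.9848) = (0.0000 + 1.5802, 0.0000 + -8.9618) = (1.5802, -8.9618)
link 1: phi[1] = -80 + 0 = -80 deg
  cos(-80 deg) = 0.1736, sin(-80 deg) = -0.9848
  joint[2] = (1.5802, -8.9618) + 5.9 * (0.1736, -0.9848) = (1.5802 + 1.0245, -8.9618 + -5.8104) = (2.6047, -14.7721)
link 2: phi[2] = -80 + 0 + 110 = 30 deg
  cos(30 deg) = 0.8660, sin(30 deg) = 0.5000
  joint[3] = (2.6047, -14.7721) + 11 * (0.8660, 0.5000) = (2.6047 + 9.5263, -14.7721 + 5.5000) = (12.1310, -9.2721)
link 3: phi[3] = -80 + 0 + 110 + 175 = 205 deg
  cos(205 deg) = -0.9063, sin(205 deg) = -0.4226
  joint[4] = (12.1310, -9.2721) + 9.6 * (-0.9063, -0.4226) = (12.1310 + -8.7006, -9.2721 + -4.0571) = (3.4304, -13.3293)
End effector: (3.4304, -13.3293)

Answer: 3.4304 -13.3293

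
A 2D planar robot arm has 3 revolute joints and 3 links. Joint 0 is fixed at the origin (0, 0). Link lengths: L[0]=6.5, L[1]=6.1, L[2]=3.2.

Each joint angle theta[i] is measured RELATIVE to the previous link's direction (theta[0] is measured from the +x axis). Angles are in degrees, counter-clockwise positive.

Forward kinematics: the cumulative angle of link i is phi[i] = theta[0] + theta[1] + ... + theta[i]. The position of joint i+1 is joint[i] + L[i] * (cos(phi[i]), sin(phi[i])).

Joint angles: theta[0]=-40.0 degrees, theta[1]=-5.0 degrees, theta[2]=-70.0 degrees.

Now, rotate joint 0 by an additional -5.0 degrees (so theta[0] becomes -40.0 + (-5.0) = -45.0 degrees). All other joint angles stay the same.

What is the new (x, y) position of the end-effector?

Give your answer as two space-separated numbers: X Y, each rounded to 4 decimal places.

joint[0] = (0.0000, 0.0000)  (base)
link 0: phi[0] = -45 = -45 deg
  cos(-45 deg) = 0.7071, sin(-45 deg) = -0.7071
  joint[1] = (0.0000, 0.0000) + 6.5 * (0.7071, -0.7071) = (0.0000 + 4.5962, 0.0000 + -4.5962) = (4.5962, -4.5962)
link 1: phi[1] = -45 + -5 = -50 deg
  cos(-50 deg) = 0.6428, sin(-50 deg) = -0.7660
  joint[2] = (4.5962, -4.5962) + 6.1 * (0.6428, -0.7660) = (4.5962 + 3.9210, -4.5962 + -4.6729) = (8.5172, -9.2691)
link 2: phi[2] = -45 + -5 + -70 = -120 deg
  cos(-120 deg) = -0.5000, sin(-120 deg) = -0.8660
  joint[3] = (8.5172, -9.2691) + 3.2 * (-0.5000, -0.8660) = (8.5172 + -1.6000, -9.2691 + -2.7713) = (6.9172, -12.0403)
End effector: (6.9172, -12.0403)

Answer: 6.9172 -12.0403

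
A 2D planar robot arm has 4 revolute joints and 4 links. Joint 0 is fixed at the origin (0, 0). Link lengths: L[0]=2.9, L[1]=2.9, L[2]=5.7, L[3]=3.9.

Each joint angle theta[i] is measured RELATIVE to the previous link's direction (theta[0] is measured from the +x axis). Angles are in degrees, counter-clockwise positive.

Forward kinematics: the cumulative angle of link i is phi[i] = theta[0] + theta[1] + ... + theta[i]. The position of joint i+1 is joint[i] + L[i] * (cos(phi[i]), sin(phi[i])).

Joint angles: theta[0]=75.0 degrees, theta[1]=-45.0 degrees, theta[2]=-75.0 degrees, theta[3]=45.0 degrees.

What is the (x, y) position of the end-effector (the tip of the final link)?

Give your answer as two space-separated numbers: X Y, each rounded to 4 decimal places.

Answer: 11.1926 0.2207

Derivation:
joint[0] = (0.0000, 0.0000)  (base)
link 0: phi[0] = 75 = 75 deg
  cos(75 deg) = 0.2588, sin(75 deg) = 0.9659
  joint[1] = (0.0000, 0.0000) + 2.9 * (0.2588, 0.9659) = (0.0000 + 0.7506, 0.0000 + 2.8012) = (0.7506, 2.8012)
link 1: phi[1] = 75 + -45 = 30 deg
  cos(30 deg) = 0.8660, sin(30 deg) = 0.5000
  joint[2] = (0.7506, 2.8012) + 2.9 * (0.8660, 0.5000) = (0.7506 + 2.5115, 2.8012 + 1.4500) = (3.2620, 4.2512)
link 2: phi[2] = 75 + -45 + -75 = -45 deg
  cos(-45 deg) = 0.7071, sin(-45 deg) = -0.7071
  joint[3] = (3.2620, 4.2512) + 5.7 * (0.7071, -0.7071) = (3.2620 + 4.0305, 4.2512 + -4.0305) = (7.2926, 0.2207)
link 3: phi[3] = 75 + -45 + -75 + 45 = 0 deg
  cos(0 deg) = 1.0000, sin(0 deg) = 0.0000
  joint[4] = (7.2926, 0.2207) + 3.9 * (1.0000, 0.0000) = (7.2926 + 3.9000, 0.2207 + 0.0000) = (11.1926, 0.2207)
End effector: (11.1926, 0.2207)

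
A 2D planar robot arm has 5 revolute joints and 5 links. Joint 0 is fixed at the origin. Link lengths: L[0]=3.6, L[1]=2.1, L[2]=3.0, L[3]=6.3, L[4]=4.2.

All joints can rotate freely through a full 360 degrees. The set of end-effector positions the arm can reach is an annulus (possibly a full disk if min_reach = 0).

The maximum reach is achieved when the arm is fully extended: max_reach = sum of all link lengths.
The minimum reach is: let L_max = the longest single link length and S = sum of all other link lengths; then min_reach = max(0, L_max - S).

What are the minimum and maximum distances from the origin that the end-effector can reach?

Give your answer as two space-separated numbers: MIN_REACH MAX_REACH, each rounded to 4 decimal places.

Answer: 0.0000 19.2000

Derivation:
Link lengths: [3.6, 2.1, 3.0, 6.3, 4.2]
max_reach = 3.6 + 2.1 + 3 + 6.3 + 4.2 = 19.2
L_max = max([3.6, 2.1, 3.0, 6.3, 4.2]) = 6.3
S (sum of others) = 19.2 - 6.3 = 12.9
min_reach = max(0, 6.3 - 12.9) = max(0, -6.6) = 0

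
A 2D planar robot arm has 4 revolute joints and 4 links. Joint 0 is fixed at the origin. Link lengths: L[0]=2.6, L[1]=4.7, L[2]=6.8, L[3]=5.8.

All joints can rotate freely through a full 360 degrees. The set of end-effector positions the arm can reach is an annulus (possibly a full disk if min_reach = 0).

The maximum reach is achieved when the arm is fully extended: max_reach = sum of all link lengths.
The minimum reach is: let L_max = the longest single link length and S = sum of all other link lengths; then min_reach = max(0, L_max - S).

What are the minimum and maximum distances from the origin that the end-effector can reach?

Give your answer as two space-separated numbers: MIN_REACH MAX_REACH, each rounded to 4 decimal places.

Answer: 0.0000 19.9000

Derivation:
Link lengths: [2.6, 4.7, 6.8, 5.8]
max_reach = 2.6 + 4.7 + 6.8 + 5.8 = 19.9
L_max = max([2.6, 4.7, 6.8, 5.8]) = 6.8
S (sum of others) = 19.9 - 6.8 = 13.1
min_reach = max(0, 6.8 - 13.1) = max(0, -6.3) = 0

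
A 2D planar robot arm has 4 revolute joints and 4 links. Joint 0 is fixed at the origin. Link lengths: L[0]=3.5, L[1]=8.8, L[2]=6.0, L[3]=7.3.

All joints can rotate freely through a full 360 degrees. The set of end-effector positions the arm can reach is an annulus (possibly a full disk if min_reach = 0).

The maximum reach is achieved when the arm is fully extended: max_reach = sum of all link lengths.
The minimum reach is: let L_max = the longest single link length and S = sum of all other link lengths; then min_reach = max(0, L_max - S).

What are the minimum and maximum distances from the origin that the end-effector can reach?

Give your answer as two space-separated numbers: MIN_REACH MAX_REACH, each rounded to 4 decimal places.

Link lengths: [3.5, 8.8, 6.0, 7.3]
max_reach = 3.5 + 8.8 + 6 + 7.3 = 25.6
L_max = max([3.5, 8.8, 6.0, 7.3]) = 8.8
S (sum of others) = 25.6 - 8.8 = 16.8
min_reach = max(0, 8.8 - 16.8) = max(0, -8) = 0

Answer: 0.0000 25.6000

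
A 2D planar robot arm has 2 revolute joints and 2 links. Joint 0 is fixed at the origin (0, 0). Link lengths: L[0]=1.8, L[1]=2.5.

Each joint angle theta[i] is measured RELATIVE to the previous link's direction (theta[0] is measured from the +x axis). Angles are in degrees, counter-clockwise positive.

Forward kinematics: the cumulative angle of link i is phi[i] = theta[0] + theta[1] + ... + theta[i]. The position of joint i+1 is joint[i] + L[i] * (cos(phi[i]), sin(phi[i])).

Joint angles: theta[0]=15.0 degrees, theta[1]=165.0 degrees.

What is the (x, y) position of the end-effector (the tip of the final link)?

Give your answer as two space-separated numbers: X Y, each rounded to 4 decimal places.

Answer: -0.7613 0.4659

Derivation:
joint[0] = (0.0000, 0.0000)  (base)
link 0: phi[0] = 15 = 15 deg
  cos(15 deg) = 0.9659, sin(15 deg) = 0.2588
  joint[1] = (0.0000, 0.0000) + 1.8 * (0.9659, 0.2588) = (0.0000 + 1.7387, 0.0000 + 0.4659) = (1.7387, 0.4659)
link 1: phi[1] = 15 + 165 = 180 deg
  cos(180 deg) = -1.0000, sin(180 deg) = 0.0000
  joint[2] = (1.7387, 0.4659) + 2.5 * (-1.0000, 0.0000) = (1.7387 + -2.5000, 0.4659 + 0.0000) = (-0.7613, 0.4659)
End effector: (-0.7613, 0.4659)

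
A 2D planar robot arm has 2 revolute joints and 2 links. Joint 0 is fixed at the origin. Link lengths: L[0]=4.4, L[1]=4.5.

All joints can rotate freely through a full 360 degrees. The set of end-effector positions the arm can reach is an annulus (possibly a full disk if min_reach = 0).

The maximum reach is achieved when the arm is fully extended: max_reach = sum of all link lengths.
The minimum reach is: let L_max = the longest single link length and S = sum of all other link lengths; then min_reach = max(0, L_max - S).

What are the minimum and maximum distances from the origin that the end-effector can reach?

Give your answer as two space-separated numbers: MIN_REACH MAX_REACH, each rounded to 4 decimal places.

Answer: 0.1000 8.9000

Derivation:
Link lengths: [4.4, 4.5]
max_reach = 4.4 + 4.5 = 8.9
L_max = max([4.4, 4.5]) = 4.5
S (sum of others) = 8.9 - 4.5 = 4.4
min_reach = max(0, 4.5 - 4.4) = max(0, 0.1) = 0.1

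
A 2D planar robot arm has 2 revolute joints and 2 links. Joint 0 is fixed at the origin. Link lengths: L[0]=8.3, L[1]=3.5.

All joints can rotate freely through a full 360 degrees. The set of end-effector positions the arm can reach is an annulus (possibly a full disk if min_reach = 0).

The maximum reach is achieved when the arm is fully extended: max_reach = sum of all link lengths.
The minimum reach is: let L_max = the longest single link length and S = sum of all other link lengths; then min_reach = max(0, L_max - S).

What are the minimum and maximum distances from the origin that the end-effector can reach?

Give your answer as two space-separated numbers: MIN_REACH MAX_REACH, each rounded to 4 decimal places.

Answer: 4.8000 11.8000

Derivation:
Link lengths: [8.3, 3.5]
max_reach = 8.3 + 3.5 = 11.8
L_max = max([8.3, 3.5]) = 8.3
S (sum of others) = 11.8 - 8.3 = 3.5
min_reach = max(0, 8.3 - 3.5) = max(0, 4.8) = 4.8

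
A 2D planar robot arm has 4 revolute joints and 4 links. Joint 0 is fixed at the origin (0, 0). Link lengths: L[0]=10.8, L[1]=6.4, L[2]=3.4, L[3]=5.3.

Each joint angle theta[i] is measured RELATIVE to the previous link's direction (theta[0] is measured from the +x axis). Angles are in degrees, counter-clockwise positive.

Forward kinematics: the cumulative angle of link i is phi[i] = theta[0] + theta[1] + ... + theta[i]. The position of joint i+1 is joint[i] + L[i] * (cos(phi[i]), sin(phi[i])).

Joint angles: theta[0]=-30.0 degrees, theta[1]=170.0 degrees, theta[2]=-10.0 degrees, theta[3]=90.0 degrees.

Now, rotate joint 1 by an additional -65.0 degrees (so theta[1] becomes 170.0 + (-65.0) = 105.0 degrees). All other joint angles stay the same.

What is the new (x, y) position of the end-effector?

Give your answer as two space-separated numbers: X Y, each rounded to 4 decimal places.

joint[0] = (0.0000, 0.0000)  (base)
link 0: phi[0] = -30 = -30 deg
  cos(-30 deg) = 0.8660, sin(-30 deg) = -0.5000
  joint[1] = (0.0000, 0.0000) + 10.8 * (0.8660, -0.5000) = (0.0000 + 9.3531, 0.0000 + -5.4000) = (9.3531, -5.4000)
link 1: phi[1] = -30 + 105 = 75 deg
  cos(75 deg) = 0.2588, sin(75 deg) = 0.9659
  joint[2] = (9.3531, -5.4000) + 6.4 * (0.2588, 0.9659) = (9.3531 + 1.6564, -5.4000 + 6.1819) = (11.0095, 0.7819)
link 2: phi[2] = -30 + 105 + -10 = 65 deg
  cos(65 deg) = 0.4226, sin(65 deg) = 0.9063
  joint[3] = (11.0095, 0.7819) + 3.4 * (0.4226, 0.9063) = (11.0095 + 1.4369, 0.7819 + 3.0814) = (12.4464, 3.8634)
link 3: phi[3] = -30 + 105 + -10 + 90 = 155 deg
  cos(155 deg) = -0.9063, sin(155 deg) = 0.4226
  joint[4] = (12.4464, 3.8634) + 5.3 * (-0.9063, 0.4226) = (12.4464 + -4.8034, 3.8634 + 2.2399) = (7.6430, 6.1032)
End effector: (7.6430, 6.1032)

Answer: 7.6430 6.1032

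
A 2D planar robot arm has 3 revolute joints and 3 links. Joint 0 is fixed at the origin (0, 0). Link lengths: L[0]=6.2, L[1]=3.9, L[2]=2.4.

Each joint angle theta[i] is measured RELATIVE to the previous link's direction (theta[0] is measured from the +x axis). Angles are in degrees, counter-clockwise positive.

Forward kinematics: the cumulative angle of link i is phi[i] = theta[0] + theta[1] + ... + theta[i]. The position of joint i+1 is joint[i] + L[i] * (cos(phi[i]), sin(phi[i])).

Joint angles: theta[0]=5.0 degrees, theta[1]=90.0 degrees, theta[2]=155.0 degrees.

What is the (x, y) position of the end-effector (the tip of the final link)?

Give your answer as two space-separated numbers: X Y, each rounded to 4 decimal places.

joint[0] = (0.0000, 0.0000)  (base)
link 0: phi[0] = 5 = 5 deg
  cos(5 deg) = 0.9962, sin(5 deg) = 0.0872
  joint[1] = (0.0000, 0.0000) + 6.2 * (0.9962, 0.0872) = (0.0000 + 6.1764, 0.0000 + 0.5404) = (6.1764, 0.5404)
link 1: phi[1] = 5 + 90 = 95 deg
  cos(95 deg) = -0.0872, sin(95 deg) = 0.9962
  joint[2] = (6.1764, 0.5404) + 3.9 * (-0.0872, 0.9962) = (6.1764 + -0.3399, 0.5404 + 3.8852) = (5.8365, 4.4255)
link 2: phi[2] = 5 + 90 + 155 = 250 deg
  cos(250 deg) = -0.3420, sin(250 deg) = -0.9397
  joint[3] = (5.8365, 4.4255) + 2.4 * (-0.3420, -0.9397) = (5.8365 + -0.8208, 4.4255 + -2.2553) = (5.0157, 2.1703)
End effector: (5.0157, 2.1703)

Answer: 5.0157 2.1703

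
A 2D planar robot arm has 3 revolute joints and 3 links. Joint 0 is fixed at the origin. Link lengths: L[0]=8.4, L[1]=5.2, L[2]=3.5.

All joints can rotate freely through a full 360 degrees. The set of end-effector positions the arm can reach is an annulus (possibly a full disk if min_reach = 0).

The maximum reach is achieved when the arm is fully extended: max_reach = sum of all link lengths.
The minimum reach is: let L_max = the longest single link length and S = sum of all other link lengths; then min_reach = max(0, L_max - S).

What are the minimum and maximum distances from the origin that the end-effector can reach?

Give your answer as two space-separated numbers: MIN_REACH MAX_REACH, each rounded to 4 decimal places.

Answer: 0.0000 17.1000

Derivation:
Link lengths: [8.4, 5.2, 3.5]
max_reach = 8.4 + 5.2 + 3.5 = 17.1
L_max = max([8.4, 5.2, 3.5]) = 8.4
S (sum of others) = 17.1 - 8.4 = 8.7
min_reach = max(0, 8.4 - 8.7) = max(0, -0.3) = 0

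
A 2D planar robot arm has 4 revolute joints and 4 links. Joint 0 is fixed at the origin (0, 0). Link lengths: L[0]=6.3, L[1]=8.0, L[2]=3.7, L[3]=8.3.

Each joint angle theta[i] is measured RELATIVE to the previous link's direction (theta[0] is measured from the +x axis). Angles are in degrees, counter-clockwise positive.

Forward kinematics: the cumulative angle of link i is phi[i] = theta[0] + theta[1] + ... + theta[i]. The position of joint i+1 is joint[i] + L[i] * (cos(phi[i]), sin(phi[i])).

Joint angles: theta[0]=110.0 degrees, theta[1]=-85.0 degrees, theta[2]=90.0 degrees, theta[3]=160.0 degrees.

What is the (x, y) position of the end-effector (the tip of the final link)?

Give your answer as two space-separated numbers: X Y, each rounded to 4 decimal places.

joint[0] = (0.0000, 0.0000)  (base)
link 0: phi[0] = 110 = 110 deg
  cos(110 deg) = -0.3420, sin(110 deg) = 0.9397
  joint[1] = (0.0000, 0.0000) + 6.3 * (-0.3420, 0.9397) = (0.0000 + -2.1547, 0.0000 + 5.9201) = (-2.1547, 5.9201)
link 1: phi[1] = 110 + -85 = 25 deg
  cos(25 deg) = 0.9063, sin(25 deg) = 0.4226
  joint[2] = (-2.1547, 5.9201) + 8 * (0.9063, 0.4226) = (-2.1547 + 7.2505, 5.9201 + 3.3809) = (5.0957, 9.3010)
link 2: phi[2] = 110 + -85 + 90 = 115 deg
  cos(115 deg) = -0.4226, sin(115 deg) = 0.9063
  joint[3] = (5.0957, 9.3010) + 3.7 * (-0.4226, 0.9063) = (5.0957 + -1.5637, 9.3010 + 3.3533) = (3.5320, 12.6543)
link 3: phi[3] = 110 + -85 + 90 + 160 = 275 deg
  cos(275 deg) = 0.0872, sin(275 deg) = -0.9962
  joint[4] = (3.5320, 12.6543) + 8.3 * (0.0872, -0.9962) = (3.5320 + 0.7234, 12.6543 + -8.2684) = (4.2554, 4.3859)
End effector: (4.2554, 4.3859)

Answer: 4.2554 4.3859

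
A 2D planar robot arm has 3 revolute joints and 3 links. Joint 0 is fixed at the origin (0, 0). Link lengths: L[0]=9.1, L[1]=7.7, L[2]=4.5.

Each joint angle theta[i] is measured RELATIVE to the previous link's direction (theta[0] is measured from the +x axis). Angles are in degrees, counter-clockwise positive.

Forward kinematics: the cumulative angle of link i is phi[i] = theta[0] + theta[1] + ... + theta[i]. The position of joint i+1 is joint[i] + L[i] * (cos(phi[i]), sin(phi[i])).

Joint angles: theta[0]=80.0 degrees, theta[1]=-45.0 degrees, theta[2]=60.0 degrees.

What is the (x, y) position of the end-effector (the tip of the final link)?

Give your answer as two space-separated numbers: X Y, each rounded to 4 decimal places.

joint[0] = (0.0000, 0.0000)  (base)
link 0: phi[0] = 80 = 80 deg
  cos(80 deg) = 0.1736, sin(80 deg) = 0.9848
  joint[1] = (0.0000, 0.0000) + 9.1 * (0.1736, 0.9848) = (0.0000 + 1.5802, 0.0000 + 8.9618) = (1.5802, 8.9618)
link 1: phi[1] = 80 + -45 = 35 deg
  cos(35 deg) = 0.8192, sin(35 deg) = 0.5736
  joint[2] = (1.5802, 8.9618) + 7.7 * (0.8192, 0.5736) = (1.5802 + 6.3075, 8.9618 + 4.4165) = (7.8877, 13.3783)
link 2: phi[2] = 80 + -45 + 60 = 95 deg
  cos(95 deg) = -0.0872, sin(95 deg) = 0.9962
  joint[3] = (7.8877, 13.3783) + 4.5 * (-0.0872, 0.9962) = (7.8877 + -0.3922, 13.3783 + 4.4829) = (7.4955, 17.8612)
End effector: (7.4955, 17.8612)

Answer: 7.4955 17.8612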